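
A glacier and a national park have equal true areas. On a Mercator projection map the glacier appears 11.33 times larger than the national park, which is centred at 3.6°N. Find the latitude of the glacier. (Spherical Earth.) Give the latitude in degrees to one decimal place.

72.8°

For equal true areas on Mercator, apparent areas scale as sec²φ, so the ratio is cos²φ₂ / cos²φ₁.
cos²φ₂ / cos²φ₁ = 11.33  ⇒  cos φ₁ = cos 3.6° / √11.33 = 0.9980/3.366 = 0.2965.
φ₁ = arccos(0.2965) ≈ 72.8°.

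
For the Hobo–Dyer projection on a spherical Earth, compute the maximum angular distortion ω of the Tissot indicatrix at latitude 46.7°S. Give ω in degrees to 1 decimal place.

Hobo–Dyer is a cylindrical equal-area projection with standard parallels at ±37.5°. A cylindrical equal-area projection with standard parallel φ₀ has meridian scale h = cos φ / cos φ₀ and parallel scale k = cos φ₀ / cos φ (so areas are preserved, h·k = 1).
At 46.7°: h = 0.8645, k = 1.157; principal scales a = 1.157, b = 0.8645.
sin(ω/2) = (a − b)/(a + b) = 0.2923/2.021 = 0.1446, so ω = 2 arcsin(0.1446) ≈ 16.6°.

16.6°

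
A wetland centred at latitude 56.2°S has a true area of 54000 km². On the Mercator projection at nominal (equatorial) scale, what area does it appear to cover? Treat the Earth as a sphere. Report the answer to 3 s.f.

Mercator is conformal, so the point scale is isotropic: h = k = sec φ = 1/cos φ.
Areal scale = k² = sec²φ = 1/cos²(56.2°) = 1/0.5563² = 3.231.
Apparent area = 54000 × 3.231 ≈ 174000 km².

174000 km²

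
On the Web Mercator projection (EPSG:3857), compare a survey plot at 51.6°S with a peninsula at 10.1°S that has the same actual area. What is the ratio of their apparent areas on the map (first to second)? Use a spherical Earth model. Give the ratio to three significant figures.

2.51

Mercator is conformal with k = sec φ, so areal scale = k² = sec²φ.
At 51.6°: sec²(51.6°) = 1/0.6211² = 2.592.
At 10.1°: sec²(10.1°) = 1/0.9845² = 1.032.
Ratio = 2.592/1.032 = cos²(10.1°)/cos²(51.6°) ≈ 2.51.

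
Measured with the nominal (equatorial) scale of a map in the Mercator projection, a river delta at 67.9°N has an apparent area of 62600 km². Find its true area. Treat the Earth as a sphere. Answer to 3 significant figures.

8860 km²

Mercator is conformal, so the point scale is isotropic: h = k = sec φ = 1/cos φ.
Areal scale = k² = sec²φ = 1/cos²(67.9°) = 1/0.3762² = 7.065.
True area = apparent / (areal scale) = 62600 / 7.065 ≈ 8860 km².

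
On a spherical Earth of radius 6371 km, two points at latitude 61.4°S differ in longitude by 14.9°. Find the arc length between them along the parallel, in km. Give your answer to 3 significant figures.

793 km

Arc length along a parallel = R cos φ · Δλ (with Δλ in radians).
= 6371 × cos 61.4° × (14.9° × π/180) = 6371 × 0.4787 × 0.2601 ≈ 793 km.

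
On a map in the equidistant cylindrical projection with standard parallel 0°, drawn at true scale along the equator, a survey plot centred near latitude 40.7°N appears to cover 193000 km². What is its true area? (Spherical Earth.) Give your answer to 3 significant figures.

146000 km²

In the plate carrée (x = Rλ, y = Rφ), meridians are true-scale (h = 1) and parallels are stretched by k = sec φ.
Areal scale = h·k = 1 × sec φ; at 40.7°, h = 1.000, k = 1.319, so h·k = 1.319.
True area = apparent / (areal scale) = 193000 / 1.319 ≈ 146000 km².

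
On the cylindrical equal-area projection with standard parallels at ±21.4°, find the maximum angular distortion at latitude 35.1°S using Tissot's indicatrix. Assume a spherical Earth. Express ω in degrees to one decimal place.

14.8°

Cylindrical equal-area (φ₀ = 21.4°): h = cos φ / cos 21.4° along meridians, k = cos 21.4° / cos φ along parallels; h·k = 1.
At 35.1°: h = 0.8787, k = 1.138; principal scales a = 1.138, b = 0.8787.
sin(ω/2) = (a − b)/(a + b) = 0.2593/2.017 = 0.1286, so ω = 2 arcsin(0.1286) ≈ 14.8°.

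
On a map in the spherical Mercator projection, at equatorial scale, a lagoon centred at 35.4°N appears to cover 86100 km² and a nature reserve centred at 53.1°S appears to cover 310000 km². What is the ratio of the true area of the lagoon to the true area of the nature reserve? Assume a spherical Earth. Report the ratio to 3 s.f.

0.512

On Mercator the areal scale is sec²φ, so true area = apparent × cos²φ.
True area of lagoon: 86100 × cos²(35.4°) = 86100 × 0.6644 = 57210 km².
True area of nature reserve: 310000 × cos²(53.1°) = 310000 × 0.3605 = 111800 km².
Ratio = 57210 / 111800 ≈ 0.512.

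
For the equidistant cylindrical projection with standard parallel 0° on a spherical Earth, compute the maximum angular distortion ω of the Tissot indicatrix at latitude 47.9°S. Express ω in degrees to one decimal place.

For the equirectangular projection with φ₀ = 0 (plate carrée), h = 1 along meridians and k = sec φ along parallels.
At 47.9°: h = 1.000, k = 1.492; principal scales a = 1.492, b = 1.000.
sin(ω/2) = (a − b)/(a + b) = 0.4916/2.492 = 0.1973, so ω = 2 arcsin(0.1973) ≈ 22.8°.

22.8°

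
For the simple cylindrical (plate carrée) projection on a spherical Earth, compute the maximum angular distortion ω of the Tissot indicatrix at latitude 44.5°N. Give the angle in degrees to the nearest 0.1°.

For the equirectangular projection with φ₀ = 0 (plate carrée), h = 1 along meridians and k = sec φ along parallels.
At 44.5°: h = 1.000, k = 1.402; principal scales a = 1.402, b = 1.000.
sin(ω/2) = (a − b)/(a + b) = 0.4020/2.402 = 0.1674, so ω = 2 arcsin(0.1674) ≈ 19.3°.

19.3°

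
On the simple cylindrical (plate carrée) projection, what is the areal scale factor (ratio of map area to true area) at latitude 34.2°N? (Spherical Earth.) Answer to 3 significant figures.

1.21

In the plate carrée (x = Rλ, y = Rφ), meridians are true-scale (h = 1) and parallels are stretched by k = sec φ.
Areal scale = h·k = 1 × sec φ; at 34.2°, h = 1.000, k = 1.209, so h·k = 1.209.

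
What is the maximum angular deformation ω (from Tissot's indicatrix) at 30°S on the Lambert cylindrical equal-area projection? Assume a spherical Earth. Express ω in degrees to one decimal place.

The Lambert cylindrical equal-area projection is the cylindrical equal-area projection with its standard parallel at the equator (φ₀ = 0). Cylindrical equal-area (φ₀ = 0°): h = cos φ / cos 0° along meridians, k = cos 0° / cos φ along parallels; h·k = 1.
At 30°: h = 0.8660, k = 1.155; principal scales a = 1.155, b = 0.8660.
sin(ω/2) = (a − b)/(a + b) = 0.2887/2.021 = 0.1429, so ω = 2 arcsin(0.1429) ≈ 16.4°.

16.4°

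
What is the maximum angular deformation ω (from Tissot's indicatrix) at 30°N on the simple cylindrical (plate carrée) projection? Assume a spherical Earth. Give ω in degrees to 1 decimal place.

In the plate carrée (x = Rλ, y = Rφ), meridians are true-scale (h = 1) and parallels are stretched by k = sec φ.
At 30°: h = 1.000, k = 1.155; principal scales a = 1.155, b = 1.000.
sin(ω/2) = (a − b)/(a + b) = 0.1547/2.155 = 0.07180, so ω = 2 arcsin(0.07180) ≈ 8.2°.

8.2°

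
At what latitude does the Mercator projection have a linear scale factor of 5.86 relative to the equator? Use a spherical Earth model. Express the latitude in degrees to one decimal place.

Mercator scale is k = sec φ = 1/cos φ.
1/cos φ = 5.86  ⇒  cos φ = 0.1706  ⇒  φ = arccos(0.1706) ≈ 80.2°.

80.2°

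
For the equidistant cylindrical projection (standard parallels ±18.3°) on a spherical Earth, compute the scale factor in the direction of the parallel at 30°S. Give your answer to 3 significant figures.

With standard parallel φ₀ = 18.3°, the equirectangular projection gives x = Rλ cos φ₀, y = Rφ, so h = 1 and k = cos 18.3° / cos φ.
k = cos 18.3° / cos 30° = 0.9494/0.8660 = 1.096.

1.10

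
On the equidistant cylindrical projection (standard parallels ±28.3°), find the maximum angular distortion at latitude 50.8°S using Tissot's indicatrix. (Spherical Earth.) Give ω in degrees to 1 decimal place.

18.9°

The equidistant cylindrical projection with φ₀ = 28.3° has h = 1 (meridians true) and k = cos φ₀ / cos φ along parallels.
At 50.8°: h = 1.000, k = 1.393; principal scales a = 1.393, b = 1.000.
sin(ω/2) = (a − b)/(a + b) = 0.3931/2.393 = 0.1643, so ω = 2 arcsin(0.1643) ≈ 18.9°.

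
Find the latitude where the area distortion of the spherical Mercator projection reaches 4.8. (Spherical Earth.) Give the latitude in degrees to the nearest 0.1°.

62.8°

Mercator areal scale is sec²φ.
sec²φ = 4.8  ⇒  cos²φ = 0.2083  ⇒  cos φ = 0.4564.
φ = arccos(0.4564) ≈ 62.8°.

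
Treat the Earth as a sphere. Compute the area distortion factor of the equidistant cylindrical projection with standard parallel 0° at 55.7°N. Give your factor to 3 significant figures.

1.77

Plate carrée maps x = Rλ, y = Rφ. The meridian scale is h = 1 and the parallel scale is k = 1/cos φ = sec φ.
Areal scale = h·k = 1 × sec φ; at 55.7°, h = 1.000, k = 1.775, so h·k = 1.775.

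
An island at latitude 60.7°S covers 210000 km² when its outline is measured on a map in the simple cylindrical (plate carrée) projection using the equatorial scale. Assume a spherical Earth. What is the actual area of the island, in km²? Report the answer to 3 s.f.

103000 km²

Plate carrée maps x = Rλ, y = Rφ. The meridian scale is h = 1 and the parallel scale is k = 1/cos φ = sec φ.
Areal scale = h·k = 1 × sec φ; at 60.7°, h = 1.000, k = 2.043, so h·k = 2.043.
True area = apparent / (areal scale) = 210000 / 2.043 ≈ 103000 km².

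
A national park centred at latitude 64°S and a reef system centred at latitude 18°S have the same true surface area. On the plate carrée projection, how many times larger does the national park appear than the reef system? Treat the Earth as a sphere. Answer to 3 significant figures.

2.17

For the equirectangular projection with φ₀ = 0 (plate carrée), h = 1 along meridians and k = sec φ along parallels.
Areal scale at 64°: h·k = 1.000 × 2.281 = 2.281.
Areal scale at 18°: h·k = 1.000 × 1.051 = 1.051.
Ratio = 2.281/1.051 ≈ 2.17.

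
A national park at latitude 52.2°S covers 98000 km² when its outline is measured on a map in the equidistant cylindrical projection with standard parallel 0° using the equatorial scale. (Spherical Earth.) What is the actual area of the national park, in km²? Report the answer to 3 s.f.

60100 km²

In the plate carrée (x = Rλ, y = Rφ), meridians are true-scale (h = 1) and parallels are stretched by k = sec φ.
Areal scale = h·k = 1 × sec φ; at 52.2°, h = 1.000, k = 1.632, so h·k = 1.632.
True area = apparent / (areal scale) = 98000 / 1.632 ≈ 60100 km².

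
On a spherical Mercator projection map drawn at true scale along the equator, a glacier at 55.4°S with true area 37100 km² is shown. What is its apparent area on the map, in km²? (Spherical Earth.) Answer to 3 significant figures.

115000 km²

The Mercator projection is conformal; its linear scale factor is the same in every direction and equals sec φ = 1/cos φ.
Areal scale = k² = sec²φ = 1/cos²(55.4°) = 1/0.5678² = 3.101.
Apparent area = 37100 × 3.101 ≈ 115000 km².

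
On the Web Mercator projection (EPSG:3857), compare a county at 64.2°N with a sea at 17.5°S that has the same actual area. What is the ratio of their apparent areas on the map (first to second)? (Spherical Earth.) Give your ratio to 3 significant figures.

4.80

Mercator is conformal with k = sec φ, so areal scale = k² = sec²φ.
At 64.2°: sec²(64.2°) = 1/0.4352² = 5.279.
At 17.5°: sec²(17.5°) = 1/0.9537² = 1.099.
Ratio = 5.279/1.099 = cos²(17.5°)/cos²(64.2°) ≈ 4.80.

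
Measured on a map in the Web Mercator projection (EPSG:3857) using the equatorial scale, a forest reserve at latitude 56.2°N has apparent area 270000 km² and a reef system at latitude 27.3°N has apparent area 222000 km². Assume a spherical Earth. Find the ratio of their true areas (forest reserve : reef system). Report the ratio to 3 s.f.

Mercator's areal exaggeration is sec²φ; hence true area = (apparent area) · cos²φ.
True area of forest reserve: 270000 × cos²(56.2°) = 270000 × 0.3095 = 83560 km².
True area of reef system: 222000 × cos²(27.3°) = 222000 × 0.7896 = 175300 km².
Ratio = 83560 / 175300 ≈ 0.477.

0.477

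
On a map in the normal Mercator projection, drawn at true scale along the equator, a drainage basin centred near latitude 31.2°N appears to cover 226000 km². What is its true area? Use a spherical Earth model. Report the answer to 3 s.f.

165000 km²

The Mercator projection is conformal; its linear scale factor is the same in every direction and equals sec φ = 1/cos φ.
Areal scale = k² = sec²φ = 1/cos²(31.2°) = 1/0.8554² = 1.367.
True area = apparent / (areal scale) = 226000 / 1.367 ≈ 165000 km².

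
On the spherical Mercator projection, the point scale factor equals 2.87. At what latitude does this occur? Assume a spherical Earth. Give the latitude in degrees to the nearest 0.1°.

Mercator scale is k = sec φ = 1/cos φ.
1/cos φ = 2.87  ⇒  cos φ = 0.3484  ⇒  φ = arccos(0.3484) ≈ 69.6°.

69.6°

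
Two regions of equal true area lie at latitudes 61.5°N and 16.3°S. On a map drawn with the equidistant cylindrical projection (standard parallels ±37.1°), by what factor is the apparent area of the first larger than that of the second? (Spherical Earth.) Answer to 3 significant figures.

With standard parallel φ₀ = 37.1°, the equirectangular projection gives x = Rλ cos φ₀, y = Rφ, so h = 1 and k = cos 37.1° / cos φ.
Areal scale at 61.5°: h·k = 1.000 × 1.672 = 1.672.
Areal scale at 16.3°: h·k = 1.000 × 0.8310 = 0.8310.
Ratio = 1.672/0.8310 ≈ 2.01.

2.01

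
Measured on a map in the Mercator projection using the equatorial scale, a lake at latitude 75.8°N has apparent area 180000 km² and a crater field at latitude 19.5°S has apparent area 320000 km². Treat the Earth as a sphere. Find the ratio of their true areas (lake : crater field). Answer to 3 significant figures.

0.0381

Mercator's areal exaggeration is sec²φ; hence true area = (apparent area) · cos²φ.
True area of lake: 180000 × cos²(75.8°) = 180000 × 0.06018 = 10830 km².
True area of crater field: 320000 × cos²(19.5°) = 320000 × 0.8886 = 284300 km².
Ratio = 10830 / 284300 ≈ 0.0381.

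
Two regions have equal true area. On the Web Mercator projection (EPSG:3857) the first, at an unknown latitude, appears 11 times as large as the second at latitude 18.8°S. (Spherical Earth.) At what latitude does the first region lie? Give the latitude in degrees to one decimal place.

For equal true areas on Mercator, apparent areas scale as sec²φ, so the ratio is cos²φ₂ / cos²φ₁.
cos²φ₂ / cos²φ₁ = 11  ⇒  cos φ₁ = cos 18.8° / √11 = 0.9466/3.317 = 0.2854.
φ₁ = arccos(0.2854) ≈ 73.4°.

73.4°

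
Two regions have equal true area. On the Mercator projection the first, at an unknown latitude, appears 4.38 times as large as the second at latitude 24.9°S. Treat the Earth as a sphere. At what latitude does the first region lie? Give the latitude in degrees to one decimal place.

Mercator areal scale is sec²φ, so apparent-area ratio = sec²φ₁ / sec²φ₂ = cos²φ₂ / cos²φ₁.
cos²φ₂ / cos²φ₁ = 4.38  ⇒  cos φ₁ = cos 24.9° / √4.38 = 0.9070/2.093 = 0.4334.
φ₁ = arccos(0.4334) ≈ 64.3°.

64.3°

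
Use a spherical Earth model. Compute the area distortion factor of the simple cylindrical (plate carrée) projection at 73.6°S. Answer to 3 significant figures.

3.54

Plate carrée maps x = Rλ, y = Rφ. The meridian scale is h = 1 and the parallel scale is k = 1/cos φ = sec φ.
Areal scale = h·k = 1 × sec φ; at 73.6°, h = 1.000, k = 3.542, so h·k = 3.542.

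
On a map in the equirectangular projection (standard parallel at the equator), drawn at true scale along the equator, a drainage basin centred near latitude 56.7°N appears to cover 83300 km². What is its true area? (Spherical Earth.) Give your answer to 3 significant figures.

45700 km²

Plate carrée maps x = Rλ, y = Rφ. The meridian scale is h = 1 and the parallel scale is k = 1/cos φ = sec φ.
Areal scale = h·k = 1 × sec φ; at 56.7°, h = 1.000, k = 1.821, so h·k = 1.821.
True area = apparent / (areal scale) = 83300 / 1.821 ≈ 45700 km².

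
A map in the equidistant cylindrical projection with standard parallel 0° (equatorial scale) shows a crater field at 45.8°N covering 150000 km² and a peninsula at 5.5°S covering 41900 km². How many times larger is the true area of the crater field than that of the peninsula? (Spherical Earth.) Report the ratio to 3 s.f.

Plate carrée has h = 1 and k = sec φ, giving areal scale sec φ; true area = (apparent area) · cos φ.
True area of crater field: 150000 × cos(45.8°) = 150000 × 0.6972 = 104600 km².
True area of peninsula: 41900 × cos(5.5°) = 41900 × 0.9954 = 41710 km².
Ratio = 104600 / 41710 ≈ 2.51.

2.51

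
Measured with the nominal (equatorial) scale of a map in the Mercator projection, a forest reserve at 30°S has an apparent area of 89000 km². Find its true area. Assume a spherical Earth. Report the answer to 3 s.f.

The Mercator projection is conformal; its linear scale factor is the same in every direction and equals sec φ = 1/cos φ.
Areal scale = k² = sec²φ = 1/cos²(30°) = 1/0.8660² = 1.333.
True area = apparent / (areal scale) = 89000 / 1.333 ≈ 66800 km².

66800 km²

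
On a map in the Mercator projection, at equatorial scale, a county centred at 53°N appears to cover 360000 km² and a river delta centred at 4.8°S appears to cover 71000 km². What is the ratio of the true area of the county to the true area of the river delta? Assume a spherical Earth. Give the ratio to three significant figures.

1.85

Mercator's areal exaggeration is sec²φ; hence true area = (apparent area) · cos²φ.
True area of county: 360000 × cos²(53°) = 360000 × 0.3622 = 130400 km².
True area of river delta: 71000 × cos²(4.8°) = 71000 × 0.9930 = 70500 km².
Ratio = 130400 / 70500 ≈ 1.85.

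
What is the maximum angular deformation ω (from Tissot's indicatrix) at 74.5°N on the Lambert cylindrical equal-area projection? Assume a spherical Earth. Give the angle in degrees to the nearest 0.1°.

The Lambert cylindrical equal-area projection is the cylindrical equal-area projection with its standard parallel at the equator (φ₀ = 0). For cylindrical equal-area with standard parallel φ₀, h = cos φ / cos φ₀ and k = cos φ₀ / cos φ, so h·k = 1.
At 74.5°: h = 0.2672, k = 3.742; principal scales a = 3.742, b = 0.2672.
sin(ω/2) = (a − b)/(a + b) = 3.475/4.009 = 0.8667, so ω = 2 arcsin(0.8667) ≈ 120.2°.

120.2°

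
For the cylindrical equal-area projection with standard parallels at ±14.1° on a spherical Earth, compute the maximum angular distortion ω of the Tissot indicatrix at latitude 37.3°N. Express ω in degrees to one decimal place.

22.6°

For cylindrical equal-area with standard parallel φ₀, h = cos φ / cos φ₀ and k = cos φ₀ / cos φ, so h·k = 1.
At 37.3°: h = 0.8202, k = 1.219; principal scales a = 1.219, b = 0.8202.
sin(ω/2) = (a − b)/(a + b) = 0.3991/2.039 = 0.1957, so ω = 2 arcsin(0.1957) ≈ 22.6°.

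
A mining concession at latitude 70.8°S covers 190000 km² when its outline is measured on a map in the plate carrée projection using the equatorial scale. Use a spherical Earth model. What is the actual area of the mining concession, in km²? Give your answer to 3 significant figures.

For the equirectangular projection with φ₀ = 0 (plate carrée), h = 1 along meridians and k = sec φ along parallels.
Areal scale = h·k = 1 × sec φ; at 70.8°, h = 1.000, k = 3.041, so h·k = 3.041.
True area = apparent / (areal scale) = 190000 / 3.041 ≈ 62500 km².

62500 km²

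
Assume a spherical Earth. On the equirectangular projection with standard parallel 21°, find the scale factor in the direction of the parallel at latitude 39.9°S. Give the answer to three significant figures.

The equidistant cylindrical projection with φ₀ = 21° has h = 1 (meridians true) and k = cos φ₀ / cos φ along parallels.
k = cos 21° / cos 39.9° = 0.9336/0.7672 = 1.217.

1.22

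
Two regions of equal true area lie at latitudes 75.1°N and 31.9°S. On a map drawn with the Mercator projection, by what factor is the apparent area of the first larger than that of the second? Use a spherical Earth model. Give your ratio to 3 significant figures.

Mercator areal scale is sec²φ.
At 75.1°: sec²(75.1°) = 1/0.2571² = 15.12.
At 31.9°: sec²(31.9°) = 1/0.8490² = 1.387.
Ratio = 15.12/1.387 = cos²(31.9°)/cos²(75.1°) ≈ 10.9.

10.9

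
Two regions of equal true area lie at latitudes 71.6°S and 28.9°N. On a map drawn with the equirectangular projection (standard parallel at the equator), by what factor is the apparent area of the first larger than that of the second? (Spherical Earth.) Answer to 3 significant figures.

In the plate carrée (x = Rλ, y = Rφ), meridians are true-scale (h = 1) and parallels are stretched by k = sec φ.
Areal scale at 71.6°: h·k = 1.000 × 3.168 = 3.168.
Areal scale at 28.9°: h·k = 1.000 × 1.142 = 1.142.
Ratio = 3.168/1.142 ≈ 2.77.

2.77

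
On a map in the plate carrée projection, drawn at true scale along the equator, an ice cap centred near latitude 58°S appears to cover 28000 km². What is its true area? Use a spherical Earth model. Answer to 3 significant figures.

14800 km²

For the equirectangular projection with φ₀ = 0 (plate carrée), h = 1 along meridians and k = sec φ along parallels.
Areal scale = h·k = 1 × sec φ; at 58°, h = 1.000, k = 1.887, so h·k = 1.887.
True area = apparent / (areal scale) = 28000 / 1.887 ≈ 14800 km².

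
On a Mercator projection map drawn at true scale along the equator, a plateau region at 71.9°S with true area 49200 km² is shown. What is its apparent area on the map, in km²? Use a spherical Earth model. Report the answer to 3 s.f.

510000 km²

Mercator is conformal, so the point scale is isotropic: h = k = sec φ = 1/cos φ.
Areal scale = k² = sec²φ = 1/cos²(71.9°) = 1/0.3107² = 10.36.
Apparent area = 49200 × 10.36 ≈ 510000 km².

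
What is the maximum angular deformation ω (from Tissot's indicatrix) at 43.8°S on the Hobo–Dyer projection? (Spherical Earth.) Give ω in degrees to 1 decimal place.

The Hobo–Dyer projection is cylindrical equal-area with φ₀ = 37.5°. For cylindrical equal-area with standard parallel φ₀, h = cos φ / cos φ₀ and k = cos φ₀ / cos φ, so h·k = 1.
At 43.8°: h = 0.9098, k = 1.099; principal scales a = 1.099, b = 0.9098.
sin(ω/2) = (a − b)/(a + b) = 0.1894/2.009 = 0.09429, so ω = 2 arcsin(0.09429) ≈ 10.8°.

10.8°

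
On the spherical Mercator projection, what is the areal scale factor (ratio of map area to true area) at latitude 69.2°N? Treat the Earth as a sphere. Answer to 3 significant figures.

Mercator is conformal, so the point scale is isotropic: h = k = sec φ = 1/cos φ.
Areal scale = k² = sec²φ = 1/cos²(69.2°) = 1/0.3551² = 7.930.

7.93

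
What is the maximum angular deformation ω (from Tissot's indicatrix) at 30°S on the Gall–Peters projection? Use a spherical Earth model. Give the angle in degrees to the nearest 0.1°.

Gall–Peters is a cylindrical equal-area projection with standard parallels at ±45°. A cylindrical equal-area projection with standard parallel φ₀ has meridian scale h = cos φ / cos φ₀ and parallel scale k = cos φ₀ / cos φ (so areas are preserved, h·k = 1).
At 30°: h = 1.225, k = 0.8165; principal scales a = 1.225, b = 0.8165.
sin(ω/2) = (a − b)/(a + b) = 0.4082/2.041 = 0.2000, so ω = 2 arcsin(0.2000) ≈ 23.1°.

23.1°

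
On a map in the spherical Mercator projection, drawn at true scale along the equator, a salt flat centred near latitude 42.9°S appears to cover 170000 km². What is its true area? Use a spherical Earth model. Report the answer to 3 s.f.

Mercator is conformal, so the point scale is isotropic: h = k = sec φ = 1/cos φ.
Areal scale = k² = sec²φ = 1/cos²(42.9°) = 1/0.7325² = 1.864.
True area = apparent / (areal scale) = 170000 / 1.864 ≈ 91200 km².

91200 km²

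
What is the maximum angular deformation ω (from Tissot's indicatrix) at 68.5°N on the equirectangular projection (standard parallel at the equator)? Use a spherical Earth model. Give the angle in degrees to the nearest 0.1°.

55.2°

Plate carrée maps x = Rλ, y = Rφ. The meridian scale is h = 1 and the parallel scale is k = 1/cos φ = sec φ.
At 68.5°: h = 1.000, k = 2.729; principal scales a = 2.729, b = 1.000.
sin(ω/2) = (a − b)/(a + b) = 1.729/3.729 = 0.4636, so ω = 2 arcsin(0.4636) ≈ 55.2°.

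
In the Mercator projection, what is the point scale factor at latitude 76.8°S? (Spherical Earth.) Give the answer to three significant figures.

4.38

For Mercator, h = k = sec φ (a conformal cylindrical projection has a single point scale, 1/cos φ).
k = 1/cos 76.8° = 1/0.2284 = 4.379.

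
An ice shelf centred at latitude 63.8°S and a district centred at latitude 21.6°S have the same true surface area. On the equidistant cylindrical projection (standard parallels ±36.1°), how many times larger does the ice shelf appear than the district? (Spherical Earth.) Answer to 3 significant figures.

With standard parallel φ₀ = 36.1°, the equirectangular projection gives x = Rλ cos φ₀, y = Rφ, so h = 1 and k = cos 36.1° / cos φ.
Areal scale at 63.8°: h·k = 1.000 × 1.830 = 1.830.
Areal scale at 21.6°: h·k = 1.000 × 0.8690 = 0.8690.
Ratio = 1.830/0.8690 ≈ 2.11.

2.11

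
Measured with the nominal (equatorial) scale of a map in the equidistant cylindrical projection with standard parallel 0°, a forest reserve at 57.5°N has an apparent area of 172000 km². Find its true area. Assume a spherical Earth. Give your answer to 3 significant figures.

For the equirectangular projection with φ₀ = 0 (plate carrée), h = 1 along meridians and k = sec φ along parallels.
Areal scale = h·k = 1 × sec φ; at 57.5°, h = 1.000, k = 1.861, so h·k = 1.861.
True area = apparent / (areal scale) = 172000 / 1.861 ≈ 92400 km².

92400 km²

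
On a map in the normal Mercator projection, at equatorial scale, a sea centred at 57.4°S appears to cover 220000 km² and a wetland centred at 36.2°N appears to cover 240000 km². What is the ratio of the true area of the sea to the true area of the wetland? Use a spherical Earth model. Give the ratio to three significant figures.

On Mercator the areal scale is sec²φ, so true area = apparent × cos²φ.
True area of sea: 220000 × cos²(57.4°) = 220000 × 0.2903 = 63860 km².
True area of wetland: 240000 × cos²(36.2°) = 240000 × 0.6512 = 156300 km².
Ratio = 63860 / 156300 ≈ 0.409.

0.409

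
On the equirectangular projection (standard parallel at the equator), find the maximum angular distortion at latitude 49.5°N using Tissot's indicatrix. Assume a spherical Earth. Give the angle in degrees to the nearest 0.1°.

For the equirectangular projection with φ₀ = 0 (plate carrée), h = 1 along meridians and k = sec φ along parallels.
At 49.5°: h = 1.000, k = 1.540; principal scales a = 1.540, b = 1.000.
sin(ω/2) = (a − b)/(a + b) = 0.5398/2.540 = 0.2125, so ω = 2 arcsin(0.2125) ≈ 24.5°.

24.5°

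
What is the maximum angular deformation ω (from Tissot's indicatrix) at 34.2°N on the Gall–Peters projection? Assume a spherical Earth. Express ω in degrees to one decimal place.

Gall–Peters is a cylindrical equal-area projection with standard parallels at ±45°. A cylindrical equal-area projection with standard parallel φ₀ has meridian scale h = cos φ / cos φ₀ and parallel scale k = cos φ₀ / cos φ (so areas are preserved, h·k = 1).
At 34.2°: h = 1.170, k = 0.8549; principal scales a = 1.170, b = 0.8549.
sin(ω/2) = (a − b)/(a + b) = 0.3147/2.025 = 0.1554, so ω = 2 arcsin(0.1554) ≈ 17.9°.

17.9°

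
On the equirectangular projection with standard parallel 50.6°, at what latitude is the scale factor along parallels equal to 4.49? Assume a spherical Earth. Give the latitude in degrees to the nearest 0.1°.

With standard parallel φ₀ = 50.6°, the equirectangular projection gives x = Rλ cos φ₀, y = Rφ, so h = 1 and k = cos 50.6° / cos φ.
k = cos φ₀ / cos φ = 4.49  ⇒  cos φ = cos 50.6° / 4.49 = 0.1414.
φ = arccos(0.1414) ≈ 81.9°.

81.9°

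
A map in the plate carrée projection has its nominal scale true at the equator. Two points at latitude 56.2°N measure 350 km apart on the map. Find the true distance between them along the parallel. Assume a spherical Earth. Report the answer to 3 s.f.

For the equirectangular projection with φ₀ = 0 (plate carrée), h = 1 along meridians and k = sec φ along parallels.
Along the parallel at 56.2°, map distances are exaggerated by k = sec 56.2° = 1.798.
True distance = 350 / 1.798 = 350 × cos 56.2° ≈ 195 km.

195 km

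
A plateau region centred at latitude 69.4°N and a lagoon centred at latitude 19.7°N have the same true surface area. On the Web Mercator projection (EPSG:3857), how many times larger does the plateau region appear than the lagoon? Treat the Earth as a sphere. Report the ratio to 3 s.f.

On Mercator, area is exaggerated by sec²φ = 1/cos²φ.
At 69.4°: sec²(69.4°) = 1/0.3518² = 8.078.
At 19.7°: sec²(19.7°) = 1/0.9415² = 1.128.
Ratio = 8.078/1.128 = cos²(19.7°)/cos²(69.4°) ≈ 7.16.

7.16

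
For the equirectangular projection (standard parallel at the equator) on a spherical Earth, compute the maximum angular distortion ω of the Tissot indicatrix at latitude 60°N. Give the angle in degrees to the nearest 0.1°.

Plate carrée maps x = Rλ, y = Rφ. The meridian scale is h = 1 and the parallel scale is k = 1/cos φ = sec φ.
At 60°: h = 1.000, k = 2.000; principal scales a = 2.000, b = 1.000.
sin(ω/2) = (a − b)/(a + b) = 1.0000/3.000 = 0.3333, so ω = 2 arcsin(0.3333) ≈ 38.9°.

38.9°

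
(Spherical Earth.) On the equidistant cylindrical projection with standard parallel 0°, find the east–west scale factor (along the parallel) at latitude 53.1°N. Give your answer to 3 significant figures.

1.67

For the equirectangular projection with φ₀ = 0 (plate carrée), h = 1 along meridians and k = sec φ along parallels.
k = 1/cos 53.1° = 1/0.6004 = 1.666.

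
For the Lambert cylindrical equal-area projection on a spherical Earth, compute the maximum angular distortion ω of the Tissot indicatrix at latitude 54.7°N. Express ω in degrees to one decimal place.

59.9°

The Lambert cylindrical equal-area projection is the cylindrical equal-area projection with its standard parallel at the equator (φ₀ = 0). A cylindrical equal-area projection with standard parallel φ₀ has meridian scale h = cos φ / cos φ₀ and parallel scale k = cos φ₀ / cos φ (so areas are preserved, h·k = 1).
At 54.7°: h = 0.5779, k = 1.731; principal scales a = 1.731, b = 0.5779.
sin(ω/2) = (a − b)/(a + b) = 1.153/2.308 = 0.4993, so ω = 2 arcsin(0.4993) ≈ 59.9°.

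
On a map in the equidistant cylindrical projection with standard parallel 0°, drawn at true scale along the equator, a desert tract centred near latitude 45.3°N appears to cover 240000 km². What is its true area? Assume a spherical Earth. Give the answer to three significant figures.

Plate carrée maps x = Rλ, y = Rφ. The meridian scale is h = 1 and the parallel scale is k = 1/cos φ = sec φ.
Areal scale = h·k = 1 × sec φ; at 45.3°, h = 1.000, k = 1.422, so h·k = 1.422.
True area = apparent / (areal scale) = 240000 / 1.422 ≈ 169000 km².

169000 km²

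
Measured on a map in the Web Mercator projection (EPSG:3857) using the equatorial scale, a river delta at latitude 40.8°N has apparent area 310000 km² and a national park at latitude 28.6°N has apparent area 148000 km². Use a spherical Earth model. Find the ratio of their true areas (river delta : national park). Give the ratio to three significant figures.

Since Mercator area scale is 1/cos²φ, the true area equals the apparent area multiplied by cos²φ.
True area of river delta: 310000 × cos²(40.8°) = 310000 × 0.5730 = 177600 km².
True area of national park: 148000 × cos²(28.6°) = 148000 × 0.7709 = 114100 km².
Ratio = 177600 / 114100 ≈ 1.56.

1.56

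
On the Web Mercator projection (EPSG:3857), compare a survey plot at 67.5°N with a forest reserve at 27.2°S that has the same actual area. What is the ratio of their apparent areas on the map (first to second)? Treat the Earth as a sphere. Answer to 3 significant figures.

5.40

Mercator is conformal with k = sec φ, so areal scale = k² = sec²φ.
At 67.5°: sec²(67.5°) = 1/0.3827² = 6.828.
At 27.2°: sec²(27.2°) = 1/0.8894² = 1.264.
Ratio = 6.828/1.264 = cos²(27.2°)/cos²(67.5°) ≈ 5.40.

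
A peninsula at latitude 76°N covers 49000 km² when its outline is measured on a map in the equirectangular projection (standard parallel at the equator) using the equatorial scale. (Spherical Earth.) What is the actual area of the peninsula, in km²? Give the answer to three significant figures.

For the equirectangular projection with φ₀ = 0 (plate carrée), h = 1 along meridians and k = sec φ along parallels.
Areal scale = h·k = 1 × sec φ; at 76°, h = 1.000, k = 4.134, so h·k = 4.134.
True area = apparent / (areal scale) = 49000 / 4.134 ≈ 11900 km².

11900 km²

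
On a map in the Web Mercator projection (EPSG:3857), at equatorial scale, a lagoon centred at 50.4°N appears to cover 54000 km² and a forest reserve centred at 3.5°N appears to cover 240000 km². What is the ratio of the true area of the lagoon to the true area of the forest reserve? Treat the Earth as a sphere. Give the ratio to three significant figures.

0.0918

On Mercator the areal scale is sec²φ, so true area = apparent × cos²φ.
True area of lagoon: 54000 × cos²(50.4°) = 54000 × 0.4063 = 21940 km².
True area of forest reserve: 240000 × cos²(3.5°) = 240000 × 0.9963 = 239100 km².
Ratio = 21940 / 239100 ≈ 0.0918.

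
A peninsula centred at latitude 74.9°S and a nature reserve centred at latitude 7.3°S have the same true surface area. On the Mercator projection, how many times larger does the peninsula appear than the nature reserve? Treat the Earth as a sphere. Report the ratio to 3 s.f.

Mercator is conformal with k = sec φ, so areal scale = k² = sec²φ.
At 74.9°: sec²(74.9°) = 1/0.2605² = 14.74.
At 7.3°: sec²(7.3°) = 1/0.9919² = 1.016.
Ratio = 14.74/1.016 = cos²(7.3°)/cos²(74.9°) ≈ 14.5.

14.5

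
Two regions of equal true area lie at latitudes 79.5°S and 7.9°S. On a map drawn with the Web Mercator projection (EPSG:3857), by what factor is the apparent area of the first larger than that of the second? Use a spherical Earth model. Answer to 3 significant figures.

29.5

Mercator areal scale is sec²φ.
At 79.5°: sec²(79.5°) = 1/0.1822² = 30.11.
At 7.9°: sec²(7.9°) = 1/0.9905² = 1.019.
Ratio = 30.11/1.019 = cos²(7.9°)/cos²(79.5°) ≈ 29.5.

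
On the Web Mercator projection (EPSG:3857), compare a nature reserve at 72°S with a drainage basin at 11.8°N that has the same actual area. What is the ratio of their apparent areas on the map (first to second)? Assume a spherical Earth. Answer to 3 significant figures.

10.0

Mercator areal scale is sec²φ.
At 72°: sec²(72°) = 1/0.3090² = 10.47.
At 11.8°: sec²(11.8°) = 1/0.9789² = 1.044.
Ratio = 10.47/1.044 = cos²(11.8°)/cos²(72°) ≈ 10.0.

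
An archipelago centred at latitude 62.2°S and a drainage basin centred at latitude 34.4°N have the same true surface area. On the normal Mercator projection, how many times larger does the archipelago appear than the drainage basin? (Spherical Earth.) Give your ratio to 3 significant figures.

3.13

Mercator is conformal with k = sec φ, so areal scale = k² = sec²φ.
At 62.2°: sec²(62.2°) = 1/0.4664² = 4.597.
At 34.4°: sec²(34.4°) = 1/0.8251² = 1.469.
Ratio = 4.597/1.469 = cos²(34.4°)/cos²(62.2°) ≈ 3.13.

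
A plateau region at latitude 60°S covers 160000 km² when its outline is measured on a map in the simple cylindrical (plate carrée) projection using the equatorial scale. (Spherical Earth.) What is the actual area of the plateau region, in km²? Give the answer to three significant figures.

80000 km²

For the equirectangular projection with φ₀ = 0 (plate carrée), h = 1 along meridians and k = sec φ along parallels.
Areal scale = h·k = 1 × sec φ; at 60°, h = 1.000, k = 2.000, so h·k = 2.000.
True area = apparent / (areal scale) = 160000 / 2.000 ≈ 80000 km².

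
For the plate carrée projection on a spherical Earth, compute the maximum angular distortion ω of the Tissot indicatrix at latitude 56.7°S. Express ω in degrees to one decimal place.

33.9°

In the plate carrée (x = Rλ, y = Rφ), meridians are true-scale (h = 1) and parallels are stretched by k = sec φ.
At 56.7°: h = 1.000, k = 1.821; principal scales a = 1.821, b = 1.000.
sin(ω/2) = (a − b)/(a + b) = 0.8214/2.821 = 0.2911, so ω = 2 arcsin(0.2911) ≈ 33.9°.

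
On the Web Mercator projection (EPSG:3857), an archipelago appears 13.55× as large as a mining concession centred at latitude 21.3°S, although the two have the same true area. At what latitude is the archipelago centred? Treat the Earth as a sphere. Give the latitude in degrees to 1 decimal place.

Mercator areal scale is sec²φ, so apparent-area ratio = sec²φ₁ / sec²φ₂ = cos²φ₂ / cos²φ₁.
cos²φ₂ / cos²φ₁ = 13.55  ⇒  cos φ₁ = cos 21.3° / √13.55 = 0.9317/3.681 = 0.2531.
φ₁ = arccos(0.2531) ≈ 75.3°.

75.3°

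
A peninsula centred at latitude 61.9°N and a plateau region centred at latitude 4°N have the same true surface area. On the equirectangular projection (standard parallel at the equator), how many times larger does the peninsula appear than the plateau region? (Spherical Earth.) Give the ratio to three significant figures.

For the equirectangular projection with φ₀ = 0 (plate carrée), h = 1 along meridians and k = sec φ along parallels.
Areal scale at 61.9°: h·k = 1.000 × 2.123 = 2.123.
Areal scale at 4°: h·k = 1.000 × 1.002 = 1.002.
Ratio = 2.123/1.002 ≈ 2.12.

2.12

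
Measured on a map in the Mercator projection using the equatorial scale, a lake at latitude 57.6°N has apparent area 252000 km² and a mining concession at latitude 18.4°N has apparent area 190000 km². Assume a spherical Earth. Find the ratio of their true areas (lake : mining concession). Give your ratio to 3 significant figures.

Mercator's areal exaggeration is sec²φ; hence true area = (apparent area) · cos²φ.
True area of lake: 252000 × cos²(57.6°) = 252000 × 0.2871 = 72350 km².
True area of mining concession: 190000 × cos²(18.4°) = 190000 × 0.9004 = 171100 km².
Ratio = 72350 / 171100 ≈ 0.423.

0.423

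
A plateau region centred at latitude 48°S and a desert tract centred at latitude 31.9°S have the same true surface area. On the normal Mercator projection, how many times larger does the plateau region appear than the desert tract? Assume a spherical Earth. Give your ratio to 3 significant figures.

Mercator areal scale is sec²φ.
At 48°: sec²(48°) = 1/0.6691² = 2.233.
At 31.9°: sec²(31.9°) = 1/0.8490² = 1.387.
Ratio = 2.233/1.387 = cos²(31.9°)/cos²(48°) ≈ 1.61.

1.61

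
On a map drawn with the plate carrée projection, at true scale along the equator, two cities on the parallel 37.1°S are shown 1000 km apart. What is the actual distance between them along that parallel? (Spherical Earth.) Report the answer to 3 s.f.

In the plate carrée (x = Rλ, y = Rφ), meridians are true-scale (h = 1) and parallels are stretched by k = sec φ.
Along the parallel at 37.1°, map distances are exaggerated by k = sec 37.1° = 1.254.
True distance = 1000 / 1.254 = 1000 × cos 37.1° ≈ 798 km.

798 km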